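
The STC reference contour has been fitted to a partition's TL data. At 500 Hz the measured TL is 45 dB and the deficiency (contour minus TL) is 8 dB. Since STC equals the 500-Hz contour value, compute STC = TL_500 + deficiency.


By ASTM E413, STC = value of the fitted reference contour at 500 Hz.
Contour value at 500 Hz = TL_500 + deficiency = 45 + 8 = 53
STC = 53


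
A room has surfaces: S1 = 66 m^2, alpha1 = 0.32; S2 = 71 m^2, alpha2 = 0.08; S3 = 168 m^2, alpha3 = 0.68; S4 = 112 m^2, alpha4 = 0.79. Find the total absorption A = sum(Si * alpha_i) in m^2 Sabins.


66 * 0.32 = 21.12
71 * 0.08 = 5.68
168 * 0.68 = 114.24
112 * 0.79 = 88.48
A_total = 21.12 + 5.68 + 114.24 + 88.48 = 229.52 m^2


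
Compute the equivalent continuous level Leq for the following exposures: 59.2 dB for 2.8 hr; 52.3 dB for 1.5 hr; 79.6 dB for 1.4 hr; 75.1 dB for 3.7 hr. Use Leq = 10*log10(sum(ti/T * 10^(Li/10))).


T_total = 2.8 + 1.5 + 1.4 + 3.7 = 9.4 hr
(2.8/9.4) * 10^(59.2/10) = 247759
(1.5/9.4) * 10^(52.3/10) = 27099.6
(1.4/9.4) * 10^(79.6/10) = 1.35831e+07
(3.7/9.4) * 10^(75.1/10) = 1.27372e+07
Sum = 247759 + 27099.6 + 1.35831e+07 + 1.27372e+07 = 2.65952e+07
Leq = 10*log10(2.65952e+07) = 74.248 dB


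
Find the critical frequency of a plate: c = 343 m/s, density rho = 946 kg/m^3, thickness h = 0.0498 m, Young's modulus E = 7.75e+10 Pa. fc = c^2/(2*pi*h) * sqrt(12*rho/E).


12*rho/E = 12*946/7.75e+10 = 1.46477e-07
sqrt(12*rho/E) = sqrt(1.46477e-07) = 0.000382723
c^2/(2*pi*h) = 343^2/(2*pi*0.0498) = 375992
fc = 375992 * 0.000382723 = 143.9 Hz


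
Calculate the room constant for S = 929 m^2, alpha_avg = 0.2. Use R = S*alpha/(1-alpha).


R = 929 * 0.2 / (1 - 0.2) = 232.25 m^2


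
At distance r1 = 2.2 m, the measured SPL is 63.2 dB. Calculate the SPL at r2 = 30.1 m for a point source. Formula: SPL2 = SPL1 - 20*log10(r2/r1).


r2/r1 = 30.1/2.2 = 13.6818
Correction = 20*log10(13.6818) = 22.7229 dB
SPL2 = 63.2 - 22.7229 = 40.477 dB


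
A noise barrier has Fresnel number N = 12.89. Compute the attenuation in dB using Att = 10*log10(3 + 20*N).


3 + 20*N = 3 + 20*12.89 = 260.8
Att = 10*log10(260.8) = 24.163 dB


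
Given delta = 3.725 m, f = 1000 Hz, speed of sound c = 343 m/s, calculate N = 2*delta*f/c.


N = 2*delta*f/c = 2*delta/lambda, where lambda = c/f
lambda = 343 / 1000 = 0.343 m
N = 2 * 3.725 / 0.343 = 21.72


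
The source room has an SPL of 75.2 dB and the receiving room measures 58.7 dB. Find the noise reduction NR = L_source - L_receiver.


NR = L_source - L_receiver (difference between source and receiving room levels)
NR = 75.2 - 58.7 = 16.5 dB


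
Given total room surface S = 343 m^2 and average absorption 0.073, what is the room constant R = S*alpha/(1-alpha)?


R = 343 * 0.073 / (1 - 0.073) = 27.011 m^2


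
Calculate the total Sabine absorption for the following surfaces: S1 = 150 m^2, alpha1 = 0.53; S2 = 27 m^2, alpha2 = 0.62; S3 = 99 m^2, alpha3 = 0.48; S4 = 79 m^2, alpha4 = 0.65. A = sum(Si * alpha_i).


150 * 0.53 = 79.5
27 * 0.62 = 16.74
99 * 0.48 = 47.52
79 * 0.65 = 51.35
A_total = 79.5 + 16.74 + 47.52 + 51.35 = 195.11 m^2


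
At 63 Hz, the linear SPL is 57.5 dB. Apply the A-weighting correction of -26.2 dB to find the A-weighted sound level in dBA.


A-weighting table: 63 Hz -> -26.2 dB correction
SPL_A = SPL + correction = 57.5 + (-26.2) = 31.3 dBA


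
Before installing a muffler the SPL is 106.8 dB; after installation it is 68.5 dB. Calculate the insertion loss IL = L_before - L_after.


Insertion loss = SPL without muffler - SPL with muffler
IL = 106.8 - 68.5 = 38.3 dB


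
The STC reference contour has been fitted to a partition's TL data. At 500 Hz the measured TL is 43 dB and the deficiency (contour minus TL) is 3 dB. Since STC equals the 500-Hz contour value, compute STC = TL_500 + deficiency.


By ASTM E413, STC = value of the fitted reference contour at 500 Hz.
Contour value at 500 Hz = TL_500 + deficiency = 43 + 3 = 46
STC = 46


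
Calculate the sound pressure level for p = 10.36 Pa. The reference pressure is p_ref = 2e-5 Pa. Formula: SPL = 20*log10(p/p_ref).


p / p_ref = 10.36 / 2e-5 = 518000
SPL = 20 * log10(518000) = 114.29 dB


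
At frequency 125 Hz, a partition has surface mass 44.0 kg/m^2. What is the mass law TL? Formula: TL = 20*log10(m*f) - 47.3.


m * f = 44.0 * 125 = 5500
20*log10(5500) = 74.8073 dB
TL = 74.8073 - 47.3 = 27.507 dB


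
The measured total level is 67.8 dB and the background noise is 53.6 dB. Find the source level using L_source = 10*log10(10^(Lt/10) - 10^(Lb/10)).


10^(67.8/10) = 6.0256e+06
10^(53.6/10) = 229087
Difference = 6.0256e+06 - 229087 = 5.79651e+06
L_source = 10*log10(5.79651e+06) = 67.632 dB


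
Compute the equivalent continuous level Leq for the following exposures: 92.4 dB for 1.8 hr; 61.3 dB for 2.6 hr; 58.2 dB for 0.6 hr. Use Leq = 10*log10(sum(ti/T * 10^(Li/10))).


T_total = 1.8 + 2.6 + 0.6 = 5.0 hr
(1.8/5.0) * 10^(92.4/10) = 6.25608e+08
(2.6/5.0) * 10^(61.3/10) = 701461
(0.6/5.0) * 10^(58.2/10) = 79283.2
Sum = 6.25608e+08 + 701461 + 79283.2 = 6.26389e+08
Leq = 10*log10(6.26389e+08) = 87.968 dB


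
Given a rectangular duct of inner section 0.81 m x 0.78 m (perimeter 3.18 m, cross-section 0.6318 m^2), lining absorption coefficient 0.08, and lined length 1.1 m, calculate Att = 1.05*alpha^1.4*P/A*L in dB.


alpha^1.4 = 0.08^1.4 = 0.029129
Attenuation rate = 1.05 * alpha^1.4 * P / A
= 1.05 * 0.029129 * 3.18 / 0.6318 = 0.153944 dB/m
Total Att = 0.153944 * 1.1 = 0.16934 dB


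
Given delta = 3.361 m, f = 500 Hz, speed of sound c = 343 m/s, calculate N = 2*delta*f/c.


N = 2*delta*f/c = 2*delta/lambda, where lambda = c/f
lambda = 343 / 500 = 0.686 m
N = 2 * 3.361 / 0.686 = 9.7988


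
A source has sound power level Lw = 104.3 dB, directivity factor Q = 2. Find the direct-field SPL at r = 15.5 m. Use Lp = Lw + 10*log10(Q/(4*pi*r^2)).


4*pi*r^2 = 4*pi*15.5^2 = 3019.07 m^2
Q / (4*pi*r^2) = 2 / 3019.07 = 0.000662456
Lp = 104.3 + 10*log10(0.000662456) = 72.512 dB


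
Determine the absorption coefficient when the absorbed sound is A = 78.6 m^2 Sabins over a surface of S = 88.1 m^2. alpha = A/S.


Absorption coefficient = absorbed power / incident power
alpha = A / S = 78.6 / 88.1 = 0.89217


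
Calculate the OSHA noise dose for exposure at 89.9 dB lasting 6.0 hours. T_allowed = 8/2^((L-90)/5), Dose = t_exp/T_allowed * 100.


T_allowed = 8 / 2^((89.9 - 90)/5) = 8.11168 hr
Dose = 6.0 / 8.11168 * 100 = 73.967 %


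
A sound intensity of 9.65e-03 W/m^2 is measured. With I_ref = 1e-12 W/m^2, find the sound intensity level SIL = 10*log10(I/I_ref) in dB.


I / I_ref = 9.65e-03 / 1e-12 = 9.65e+09
SIL = 10 * log10(9.65e+09) = 99.845 dB


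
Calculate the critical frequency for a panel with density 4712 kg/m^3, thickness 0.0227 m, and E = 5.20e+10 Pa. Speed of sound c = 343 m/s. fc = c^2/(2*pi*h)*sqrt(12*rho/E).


12*rho/E = 12*4712/5.20e+10 = 1.08738e-06
sqrt(12*rho/E) = sqrt(1.08738e-06) = 0.00104278
c^2/(2*pi*h) = 343^2/(2*pi*0.0227) = 824864
fc = 824864 * 0.00104278 = 860.15 Hz


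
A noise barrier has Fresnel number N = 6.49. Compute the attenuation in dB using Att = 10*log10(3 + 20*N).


3 + 20*N = 3 + 20*6.49 = 132.8
Att = 10*log10(132.8) = 21.232 dB


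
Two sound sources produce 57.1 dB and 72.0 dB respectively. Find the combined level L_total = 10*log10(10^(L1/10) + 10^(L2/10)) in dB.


10^(57.1/10) = 512861
10^(72.0/10) = 1.58489e+07
Sum = 512861 + 1.58489e+07 = 1.63618e+07
L_total = 10*log10(1.63618e+07) = 72.138 dB


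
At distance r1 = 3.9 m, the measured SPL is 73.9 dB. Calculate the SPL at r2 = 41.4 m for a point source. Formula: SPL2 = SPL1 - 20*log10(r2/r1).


r2/r1 = 41.4/3.9 = 10.6154
Correction = 20*log10(10.6154) = 20.5187 dB
SPL2 = 73.9 - 20.5187 = 53.381 dB


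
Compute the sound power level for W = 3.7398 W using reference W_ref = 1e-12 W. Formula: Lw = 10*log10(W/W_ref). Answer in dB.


W / W_ref = 3.7398 / 1e-12 = 3.7398e+12
Lw = 10 * log10(3.7398e+12) = 125.73 dB


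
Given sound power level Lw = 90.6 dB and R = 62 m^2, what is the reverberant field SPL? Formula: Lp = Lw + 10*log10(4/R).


4/R = 4/62 = 0.0645161
Lp = 90.6 + 10*log10(0.0645161) = 78.697 dB


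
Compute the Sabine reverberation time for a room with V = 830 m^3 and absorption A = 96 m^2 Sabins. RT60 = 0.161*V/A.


RT60 = 0.161 * 830 / 96 = 1.392 s


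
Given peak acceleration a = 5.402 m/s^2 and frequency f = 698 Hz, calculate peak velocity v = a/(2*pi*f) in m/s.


omega = 2*pi*f = 2*pi*698 = 4385.66 rad/s
v = a / omega = 5.402 / 4385.66 = 0.0012317 m/s


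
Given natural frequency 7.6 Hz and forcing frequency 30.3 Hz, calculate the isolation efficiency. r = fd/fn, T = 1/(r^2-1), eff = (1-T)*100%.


r = 30.3 / 7.6 = 3.98684
r^2 - 1 = 3.98684^2 - 1 = 14.8949
T = 1/14.8949 = 0.0671371
Efficiency = (1 - 0.0671371)*100 = 93.286 %


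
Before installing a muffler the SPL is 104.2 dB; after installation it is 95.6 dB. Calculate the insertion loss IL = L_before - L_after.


Insertion loss = SPL without muffler - SPL with muffler
IL = 104.2 - 95.6 = 8.6 dB


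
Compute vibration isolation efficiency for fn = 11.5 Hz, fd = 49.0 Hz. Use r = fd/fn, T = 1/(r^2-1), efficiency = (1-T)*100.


r = 49.0 / 11.5 = 4.26087
r^2 - 1 = 4.26087^2 - 1 = 17.155
T = 1/17.155 = 0.058292
Efficiency = (1 - 0.058292)*100 = 94.171 %


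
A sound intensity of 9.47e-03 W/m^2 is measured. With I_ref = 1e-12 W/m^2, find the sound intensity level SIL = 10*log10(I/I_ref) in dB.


I / I_ref = 9.47e-03 / 1e-12 = 9.47e+09
SIL = 10 * log10(9.47e+09) = 99.763 dB


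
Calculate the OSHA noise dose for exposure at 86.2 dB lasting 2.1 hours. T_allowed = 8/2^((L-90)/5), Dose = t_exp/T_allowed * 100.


T_allowed = 8 / 2^((86.2 - 90)/5) = 13.5479 hr
Dose = 2.1 / 13.5479 * 100 = 15.501 %


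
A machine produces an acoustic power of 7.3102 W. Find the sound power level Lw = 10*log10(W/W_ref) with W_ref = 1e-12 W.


W / W_ref = 7.3102 / 1e-12 = 7.3102e+12
Lw = 10 * log10(7.3102e+12) = 128.64 dB


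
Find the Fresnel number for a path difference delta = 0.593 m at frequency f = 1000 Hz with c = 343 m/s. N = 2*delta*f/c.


N = 2*delta*f/c = 2*delta/lambda, where lambda = c/f
lambda = 343 / 1000 = 0.343 m
N = 2 * 0.593 / 0.343 = 3.4577


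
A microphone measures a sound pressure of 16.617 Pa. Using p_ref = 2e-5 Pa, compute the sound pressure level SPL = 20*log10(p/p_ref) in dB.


p / p_ref = 16.617 / 2e-5 = 830850
SPL = 20 * log10(830850) = 118.39 dB


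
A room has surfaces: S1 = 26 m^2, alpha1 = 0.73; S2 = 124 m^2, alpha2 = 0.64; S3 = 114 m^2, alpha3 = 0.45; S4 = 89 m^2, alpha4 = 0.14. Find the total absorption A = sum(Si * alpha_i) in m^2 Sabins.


26 * 0.73 = 18.98
124 * 0.64 = 79.36
114 * 0.45 = 51.3
89 * 0.14 = 12.46
A_total = 18.98 + 79.36 + 51.3 + 12.46 = 162.1 m^2


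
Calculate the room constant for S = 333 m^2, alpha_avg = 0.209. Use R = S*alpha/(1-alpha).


R = 333 * 0.209 / (1 - 0.209) = 87.986 m^2


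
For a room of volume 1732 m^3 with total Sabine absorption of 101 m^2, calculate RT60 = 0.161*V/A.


RT60 = 0.161 * 1732 / 101 = 2.7609 s


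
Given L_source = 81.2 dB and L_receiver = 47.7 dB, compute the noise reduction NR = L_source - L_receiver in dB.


NR = L_source - L_receiver (difference between source and receiving room levels)
NR = 81.2 - 47.7 = 33.5 dB


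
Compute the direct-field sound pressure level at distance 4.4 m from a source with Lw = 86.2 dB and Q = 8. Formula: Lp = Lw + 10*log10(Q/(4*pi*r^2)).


4*pi*r^2 = 4*pi*4.4^2 = 243.285 m^2
Q / (4*pi*r^2) = 8 / 243.285 = 0.0328832
Lp = 86.2 + 10*log10(0.0328832) = 71.37 dB


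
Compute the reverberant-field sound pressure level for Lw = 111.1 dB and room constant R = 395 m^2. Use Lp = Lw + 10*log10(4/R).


4/R = 4/395 = 0.0101266
Lp = 111.1 + 10*log10(0.0101266) = 91.155 dB


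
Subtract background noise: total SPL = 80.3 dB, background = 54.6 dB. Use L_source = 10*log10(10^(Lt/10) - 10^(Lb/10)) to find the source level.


10^(80.3/10) = 1.07152e+08
10^(54.6/10) = 288403
Difference = 1.07152e+08 - 288403 = 1.06864e+08
L_source = 10*log10(1.06864e+08) = 80.288 dB


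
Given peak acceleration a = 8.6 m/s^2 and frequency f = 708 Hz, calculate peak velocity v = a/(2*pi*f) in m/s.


omega = 2*pi*f = 2*pi*708 = 4448.5 rad/s
v = a / omega = 8.6 / 4448.5 = 0.0019332 m/s


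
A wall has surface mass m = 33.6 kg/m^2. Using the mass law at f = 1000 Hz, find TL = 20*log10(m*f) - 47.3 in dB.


m * f = 33.6 * 1000 = 33600
20*log10(33600) = 90.5268 dB
TL = 90.5268 - 47.3 = 43.227 dB


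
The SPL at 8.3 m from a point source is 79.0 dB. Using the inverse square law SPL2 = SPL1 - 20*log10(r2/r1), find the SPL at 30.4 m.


r2/r1 = 30.4/8.3 = 3.66265
Correction = 20*log10(3.66265) = 11.2759 dB
SPL2 = 79.0 - 11.2759 = 67.724 dB


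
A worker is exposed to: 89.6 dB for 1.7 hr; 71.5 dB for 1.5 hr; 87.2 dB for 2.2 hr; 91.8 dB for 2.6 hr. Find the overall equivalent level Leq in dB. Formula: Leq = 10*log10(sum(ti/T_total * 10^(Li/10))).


T_total = 1.7 + 1.5 + 2.2 + 2.6 = 8.0 hr
(1.7/8.0) * 10^(89.6/10) = 1.93802e+08
(1.5/8.0) * 10^(71.5/10) = 2.64851e+06
(2.2/8.0) * 10^(87.2/10) = 1.44322e+08
(2.6/8.0) * 10^(91.8/10) = 4.91907e+08
Sum = 1.93802e+08 + 2.64851e+06 + 1.44322e+08 + 4.91907e+08 = 8.3268e+08
Leq = 10*log10(8.3268e+08) = 89.205 dB


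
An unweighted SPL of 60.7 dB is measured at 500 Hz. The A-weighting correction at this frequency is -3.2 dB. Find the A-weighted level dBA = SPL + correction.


A-weighting table: 500 Hz -> -3.2 dB correction
SPL_A = SPL + correction = 60.7 + (-3.2) = 57.5 dBA


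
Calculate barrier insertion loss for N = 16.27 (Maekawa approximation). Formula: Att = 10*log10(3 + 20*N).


3 + 20*N = 3 + 20*16.27 = 328.4
Att = 10*log10(328.4) = 25.164 dB


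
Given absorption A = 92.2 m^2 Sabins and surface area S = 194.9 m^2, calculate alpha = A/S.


Absorption coefficient = absorbed power / incident power
alpha = A / S = 92.2 / 194.9 = 0.47306


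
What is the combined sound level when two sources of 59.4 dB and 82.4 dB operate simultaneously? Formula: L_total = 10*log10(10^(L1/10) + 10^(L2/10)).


10^(59.4/10) = 870964
10^(82.4/10) = 1.7378e+08
Sum = 870964 + 1.7378e+08 = 1.74651e+08
L_total = 10*log10(1.74651e+08) = 82.422 dB


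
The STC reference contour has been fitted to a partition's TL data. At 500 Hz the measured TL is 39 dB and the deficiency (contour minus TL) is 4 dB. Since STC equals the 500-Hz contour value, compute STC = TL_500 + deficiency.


By ASTM E413, STC = value of the fitted reference contour at 500 Hz.
Contour value at 500 Hz = TL_500 + deficiency = 39 + 4 = 43
STC = 43


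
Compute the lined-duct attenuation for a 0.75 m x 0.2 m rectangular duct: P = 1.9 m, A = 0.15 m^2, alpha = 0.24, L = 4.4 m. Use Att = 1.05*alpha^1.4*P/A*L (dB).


alpha^1.4 = 0.24^1.4 = 0.135611
Attenuation rate = 1.05 * alpha^1.4 * P / A
= 1.05 * 0.135611 * 1.9 / 0.15 = 1.80363 dB/m
Total Att = 1.80363 * 4.4 = 7.936 dB


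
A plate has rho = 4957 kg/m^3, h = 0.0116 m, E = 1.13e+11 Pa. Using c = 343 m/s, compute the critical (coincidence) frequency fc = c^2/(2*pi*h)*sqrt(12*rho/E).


12*rho/E = 12*4957/1.13e+11 = 5.26407e-07
sqrt(12*rho/E) = sqrt(5.26407e-07) = 0.000725539
c^2/(2*pi*h) = 343^2/(2*pi*0.0116) = 1.61417e+06
fc = 1.61417e+06 * 0.000725539 = 1171.1 Hz


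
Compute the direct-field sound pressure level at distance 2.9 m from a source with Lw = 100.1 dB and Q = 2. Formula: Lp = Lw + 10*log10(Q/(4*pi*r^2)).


4*pi*r^2 = 4*pi*2.9^2 = 105.683 m^2
Q / (4*pi*r^2) = 2 / 105.683 = 0.0189245
Lp = 100.1 + 10*log10(0.0189245) = 82.87 dB


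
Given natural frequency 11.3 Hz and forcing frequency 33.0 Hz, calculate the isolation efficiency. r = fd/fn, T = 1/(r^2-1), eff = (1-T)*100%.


r = 33.0 / 11.3 = 2.92035
r^2 - 1 = 2.92035^2 - 1 = 7.52844
T = 1/7.52844 = 0.13283
Efficiency = (1 - 0.13283)*100 = 86.717 %


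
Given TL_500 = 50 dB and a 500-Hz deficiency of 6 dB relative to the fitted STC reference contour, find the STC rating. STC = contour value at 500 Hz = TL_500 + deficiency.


By ASTM E413, STC = value of the fitted reference contour at 500 Hz.
Contour value at 500 Hz = TL_500 + deficiency = 50 + 6 = 56
STC = 56


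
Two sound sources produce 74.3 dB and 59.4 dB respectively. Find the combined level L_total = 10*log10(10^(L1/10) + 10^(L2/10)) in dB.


10^(74.3/10) = 2.69153e+07
10^(59.4/10) = 870964
Sum = 2.69153e+07 + 870964 = 2.77863e+07
L_total = 10*log10(2.77863e+07) = 74.438 dB


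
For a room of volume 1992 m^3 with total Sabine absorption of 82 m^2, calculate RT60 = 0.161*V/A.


RT60 = 0.161 * 1992 / 82 = 3.9111 s


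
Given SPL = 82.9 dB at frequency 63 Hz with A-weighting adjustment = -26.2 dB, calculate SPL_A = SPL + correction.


A-weighting table: 63 Hz -> -26.2 dB correction
SPL_A = SPL + correction = 82.9 + (-26.2) = 56.7 dBA


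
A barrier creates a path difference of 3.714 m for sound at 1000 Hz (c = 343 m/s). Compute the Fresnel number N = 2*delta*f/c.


N = 2*delta*f/c = 2*delta/lambda, where lambda = c/f
lambda = 343 / 1000 = 0.343 m
N = 2 * 3.714 / 0.343 = 21.656


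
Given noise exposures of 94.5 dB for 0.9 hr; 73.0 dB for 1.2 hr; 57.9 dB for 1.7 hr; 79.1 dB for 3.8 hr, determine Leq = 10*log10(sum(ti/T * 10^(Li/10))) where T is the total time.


T_total = 0.9 + 1.2 + 1.7 + 3.8 = 7.6 hr
(0.9/7.6) * 10^(94.5/10) = 3.33756e+08
(1.2/7.6) * 10^(73.0/10) = 3.15041e+06
(1.7/7.6) * 10^(57.9/10) = 137923
(3.8/7.6) * 10^(79.1/10) = 4.06415e+07
Sum = 3.33756e+08 + 3.15041e+06 + 137923 + 4.06415e+07 = 3.77686e+08
Leq = 10*log10(3.77686e+08) = 85.771 dB


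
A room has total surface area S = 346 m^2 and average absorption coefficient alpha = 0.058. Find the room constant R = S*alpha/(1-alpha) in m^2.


R = 346 * 0.058 / (1 - 0.058) = 21.304 m^2


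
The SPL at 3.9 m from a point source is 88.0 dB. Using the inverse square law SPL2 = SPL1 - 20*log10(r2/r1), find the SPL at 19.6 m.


r2/r1 = 19.6/3.9 = 5.02564
Correction = 20*log10(5.02564) = 14.0238 dB
SPL2 = 88.0 - 14.0238 = 73.976 dB


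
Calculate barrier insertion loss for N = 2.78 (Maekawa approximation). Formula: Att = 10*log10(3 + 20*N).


3 + 20*N = 3 + 20*2.78 = 58.6
Att = 10*log10(58.6) = 17.679 dB


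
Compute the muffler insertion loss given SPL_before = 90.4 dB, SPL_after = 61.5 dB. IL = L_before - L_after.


Insertion loss = SPL without muffler - SPL with muffler
IL = 90.4 - 61.5 = 28.9 dB


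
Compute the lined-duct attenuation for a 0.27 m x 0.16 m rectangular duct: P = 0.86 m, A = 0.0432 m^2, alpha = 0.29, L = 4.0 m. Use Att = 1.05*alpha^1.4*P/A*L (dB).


alpha^1.4 = 0.29^1.4 = 0.176749
Attenuation rate = 1.05 * alpha^1.4 * P / A
= 1.05 * 0.176749 * 0.86 / 0.0432 = 3.69455 dB/m
Total Att = 3.69455 * 4.0 = 14.778 dB


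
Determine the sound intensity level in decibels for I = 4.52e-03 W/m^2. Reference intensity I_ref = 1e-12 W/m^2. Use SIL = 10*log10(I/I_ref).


I / I_ref = 4.52e-03 / 1e-12 = 4.52e+09
SIL = 10 * log10(4.52e+09) = 96.551 dB


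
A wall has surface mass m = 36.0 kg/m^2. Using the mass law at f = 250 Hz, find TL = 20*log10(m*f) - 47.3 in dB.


m * f = 36.0 * 250 = 9000
20*log10(9000) = 79.0849 dB
TL = 79.0849 - 47.3 = 31.785 dB


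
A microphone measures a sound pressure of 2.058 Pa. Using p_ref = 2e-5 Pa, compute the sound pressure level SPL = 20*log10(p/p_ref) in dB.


p / p_ref = 2.058 / 2e-5 = 102900
SPL = 20 * log10(102900) = 100.25 dB


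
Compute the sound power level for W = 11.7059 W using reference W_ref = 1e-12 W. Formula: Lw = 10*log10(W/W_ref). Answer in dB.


W / W_ref = 11.7059 / 1e-12 = 1.17059e+13
Lw = 10 * log10(1.17059e+13) = 130.68 dB


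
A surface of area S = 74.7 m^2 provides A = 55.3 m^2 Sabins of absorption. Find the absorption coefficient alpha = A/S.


Absorption coefficient = absorbed power / incident power
alpha = A / S = 55.3 / 74.7 = 0.74029


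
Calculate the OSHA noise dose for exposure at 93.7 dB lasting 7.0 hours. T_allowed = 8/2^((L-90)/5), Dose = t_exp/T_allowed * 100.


T_allowed = 8 / 2^((93.7 - 90)/5) = 4.78991 hr
Dose = 7.0 / 4.78991 * 100 = 146.14 %


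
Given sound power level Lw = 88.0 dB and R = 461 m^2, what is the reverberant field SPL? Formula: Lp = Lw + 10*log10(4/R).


4/R = 4/461 = 0.00867679
Lp = 88.0 + 10*log10(0.00867679) = 67.384 dB


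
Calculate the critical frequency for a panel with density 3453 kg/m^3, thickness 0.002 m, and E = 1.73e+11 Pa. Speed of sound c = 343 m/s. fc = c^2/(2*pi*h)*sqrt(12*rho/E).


12*rho/E = 12*3453/1.73e+11 = 2.39514e-07
sqrt(12*rho/E) = sqrt(2.39514e-07) = 0.000489402
c^2/(2*pi*h) = 343^2/(2*pi*0.002) = 9.36221e+06
fc = 9.36221e+06 * 0.000489402 = 4581.9 Hz


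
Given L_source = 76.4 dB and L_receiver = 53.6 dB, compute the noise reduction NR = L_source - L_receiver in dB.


NR = L_source - L_receiver (difference between source and receiving room levels)
NR = 76.4 - 53.6 = 22.8 dB


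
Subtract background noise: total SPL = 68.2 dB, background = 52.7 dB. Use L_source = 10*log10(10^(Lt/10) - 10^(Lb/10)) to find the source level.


10^(68.2/10) = 6.60693e+06
10^(52.7/10) = 186209
Difference = 6.60693e+06 - 186209 = 6.42072e+06
L_source = 10*log10(6.42072e+06) = 68.076 dB


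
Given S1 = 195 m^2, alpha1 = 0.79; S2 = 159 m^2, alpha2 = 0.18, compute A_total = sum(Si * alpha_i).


195 * 0.79 = 154.05
159 * 0.18 = 28.62
A_total = 154.05 + 28.62 = 182.67 m^2


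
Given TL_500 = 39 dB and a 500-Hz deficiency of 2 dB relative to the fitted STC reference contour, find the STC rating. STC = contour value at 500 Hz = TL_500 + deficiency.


By ASTM E413, STC = value of the fitted reference contour at 500 Hz.
Contour value at 500 Hz = TL_500 + deficiency = 39 + 2 = 41
STC = 41


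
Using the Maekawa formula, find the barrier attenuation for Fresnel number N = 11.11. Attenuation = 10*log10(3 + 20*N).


3 + 20*N = 3 + 20*11.11 = 225.2
Att = 10*log10(225.2) = 23.526 dB


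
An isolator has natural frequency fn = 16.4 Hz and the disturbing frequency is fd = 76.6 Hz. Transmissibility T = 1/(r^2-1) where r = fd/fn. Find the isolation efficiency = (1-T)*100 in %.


r = 76.6 / 16.4 = 4.67073
r^2 - 1 = 4.67073^2 - 1 = 20.8157
T = 1/20.8157 = 0.0480407
Efficiency = (1 - 0.0480407)*100 = 95.196 %


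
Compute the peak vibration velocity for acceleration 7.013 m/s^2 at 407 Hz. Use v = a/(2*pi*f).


omega = 2*pi*f = 2*pi*407 = 2557.26 rad/s
v = a / omega = 7.013 / 2557.26 = 0.0027424 m/s


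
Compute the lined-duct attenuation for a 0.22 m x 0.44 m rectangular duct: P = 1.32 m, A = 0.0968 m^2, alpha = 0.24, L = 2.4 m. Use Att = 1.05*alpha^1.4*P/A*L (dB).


alpha^1.4 = 0.24^1.4 = 0.135611
Attenuation rate = 1.05 * alpha^1.4 * P / A
= 1.05 * 0.135611 * 1.32 / 0.0968 = 1.9417 dB/m
Total Att = 1.9417 * 2.4 = 4.6601 dB


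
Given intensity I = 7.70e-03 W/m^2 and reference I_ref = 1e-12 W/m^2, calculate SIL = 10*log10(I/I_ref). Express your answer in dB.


I / I_ref = 7.70e-03 / 1e-12 = 7.7e+09
SIL = 10 * log10(7.7e+09) = 98.865 dB


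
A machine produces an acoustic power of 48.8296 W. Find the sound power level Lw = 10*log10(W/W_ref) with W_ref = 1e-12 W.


W / W_ref = 48.8296 / 1e-12 = 4.88296e+13
Lw = 10 * log10(4.88296e+13) = 136.89 dB


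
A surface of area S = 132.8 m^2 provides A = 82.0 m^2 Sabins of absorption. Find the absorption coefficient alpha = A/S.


Absorption coefficient = absorbed power / incident power
alpha = A / S = 82.0 / 132.8 = 0.61747


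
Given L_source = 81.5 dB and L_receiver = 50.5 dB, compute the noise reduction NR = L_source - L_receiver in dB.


NR = L_source - L_receiver (difference between source and receiving room levels)
NR = 81.5 - 50.5 = 31 dB


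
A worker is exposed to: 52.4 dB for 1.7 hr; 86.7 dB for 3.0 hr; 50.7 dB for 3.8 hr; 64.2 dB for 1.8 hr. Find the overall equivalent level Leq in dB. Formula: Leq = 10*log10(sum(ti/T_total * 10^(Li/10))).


T_total = 1.7 + 3.0 + 3.8 + 1.8 = 10.3 hr
(1.7/10.3) * 10^(52.4/10) = 28682.1
(3.0/10.3) * 10^(86.7/10) = 1.36234e+08
(3.8/10.3) * 10^(50.7/10) = 43345.7
(1.8/10.3) * 10^(64.2/10) = 459658
Sum = 28682.1 + 1.36234e+08 + 43345.7 + 459658 = 1.36766e+08
Leq = 10*log10(1.36766e+08) = 81.36 dB


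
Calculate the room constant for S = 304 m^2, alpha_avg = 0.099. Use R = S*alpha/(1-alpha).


R = 304 * 0.099 / (1 - 0.099) = 33.403 m^2


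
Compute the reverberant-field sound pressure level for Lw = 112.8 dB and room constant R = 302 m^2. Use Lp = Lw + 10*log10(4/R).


4/R = 4/302 = 0.013245
Lp = 112.8 + 10*log10(0.013245) = 94.021 dB


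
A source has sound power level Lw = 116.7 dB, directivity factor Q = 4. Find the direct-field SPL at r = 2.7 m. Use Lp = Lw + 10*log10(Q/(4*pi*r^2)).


4*pi*r^2 = 4*pi*2.7^2 = 91.6088 m^2
Q / (4*pi*r^2) = 4 / 91.6088 = 0.0436639
Lp = 116.7 + 10*log10(0.0436639) = 103.1 dB


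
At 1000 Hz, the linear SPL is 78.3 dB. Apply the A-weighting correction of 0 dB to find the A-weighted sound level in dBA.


A-weighting table: 1000 Hz -> 0 dB correction
SPL_A = SPL + correction = 78.3 + (0) = 78.3 dBA


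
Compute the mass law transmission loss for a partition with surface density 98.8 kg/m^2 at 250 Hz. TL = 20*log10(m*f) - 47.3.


m * f = 98.8 * 250 = 24700
20*log10(24700) = 87.8539 dB
TL = 87.8539 - 47.3 = 40.554 dB


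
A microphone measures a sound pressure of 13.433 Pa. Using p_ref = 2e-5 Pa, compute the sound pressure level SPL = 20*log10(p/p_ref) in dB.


p / p_ref = 13.433 / 2e-5 = 671650
SPL = 20 * log10(671650) = 116.54 dB


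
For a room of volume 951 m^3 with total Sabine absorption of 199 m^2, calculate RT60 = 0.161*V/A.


RT60 = 0.161 * 951 / 199 = 0.7694 s


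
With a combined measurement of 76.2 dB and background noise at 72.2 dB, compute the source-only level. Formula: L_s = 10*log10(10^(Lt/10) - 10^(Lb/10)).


10^(76.2/10) = 4.16869e+07
10^(72.2/10) = 1.65959e+07
Difference = 4.16869e+07 - 1.65959e+07 = 2.5091e+07
L_source = 10*log10(2.5091e+07) = 73.995 dB


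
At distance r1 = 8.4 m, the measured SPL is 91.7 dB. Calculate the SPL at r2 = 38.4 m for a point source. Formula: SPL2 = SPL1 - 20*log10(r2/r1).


r2/r1 = 38.4/8.4 = 4.57143
Correction = 20*log10(4.57143) = 13.201 dB
SPL2 = 91.7 - 13.201 = 78.499 dB


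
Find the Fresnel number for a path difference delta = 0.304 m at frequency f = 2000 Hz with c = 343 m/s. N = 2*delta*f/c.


N = 2*delta*f/c = 2*delta/lambda, where lambda = c/f
lambda = 343 / 2000 = 0.1715 m
N = 2 * 0.304 / 0.1715 = 3.5452


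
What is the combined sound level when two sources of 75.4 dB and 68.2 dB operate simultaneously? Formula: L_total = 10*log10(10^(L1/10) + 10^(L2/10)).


10^(75.4/10) = 3.46737e+07
10^(68.2/10) = 6.60693e+06
Sum = 3.46737e+07 + 6.60693e+06 = 4.12806e+07
L_total = 10*log10(4.12806e+07) = 76.157 dB


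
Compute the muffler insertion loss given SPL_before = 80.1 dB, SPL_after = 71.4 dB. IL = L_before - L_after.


Insertion loss = SPL without muffler - SPL with muffler
IL = 80.1 - 71.4 = 8.7 dB


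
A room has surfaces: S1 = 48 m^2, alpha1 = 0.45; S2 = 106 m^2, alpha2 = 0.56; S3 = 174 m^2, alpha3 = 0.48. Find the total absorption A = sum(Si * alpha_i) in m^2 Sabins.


48 * 0.45 = 21.6
106 * 0.56 = 59.36
174 * 0.48 = 83.52
A_total = 21.6 + 59.36 + 83.52 = 164.48 m^2


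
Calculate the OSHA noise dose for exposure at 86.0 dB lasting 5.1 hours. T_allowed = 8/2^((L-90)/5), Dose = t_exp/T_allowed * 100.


T_allowed = 8 / 2^((86.0 - 90)/5) = 13.9288 hr
Dose = 5.1 / 13.9288 * 100 = 36.615 %


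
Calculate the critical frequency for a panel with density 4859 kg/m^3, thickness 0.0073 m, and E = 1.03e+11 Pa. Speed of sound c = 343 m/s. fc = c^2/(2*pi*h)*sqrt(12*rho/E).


12*rho/E = 12*4859/1.03e+11 = 5.66097e-07
sqrt(12*rho/E) = sqrt(5.66097e-07) = 0.000752394
c^2/(2*pi*h) = 343^2/(2*pi*0.0073) = 2.56499e+06
fc = 2.56499e+06 * 0.000752394 = 1929.9 Hz


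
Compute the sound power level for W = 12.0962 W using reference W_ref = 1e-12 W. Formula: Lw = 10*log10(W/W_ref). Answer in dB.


W / W_ref = 12.0962 / 1e-12 = 1.20962e+13
Lw = 10 * log10(1.20962e+13) = 130.83 dB


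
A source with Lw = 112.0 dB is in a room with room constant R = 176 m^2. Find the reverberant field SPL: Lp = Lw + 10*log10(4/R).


4/R = 4/176 = 0.0227273
Lp = 112.0 + 10*log10(0.0227273) = 95.565 dB


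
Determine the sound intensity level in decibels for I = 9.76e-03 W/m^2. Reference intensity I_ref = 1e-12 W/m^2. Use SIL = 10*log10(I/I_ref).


I / I_ref = 9.76e-03 / 1e-12 = 9.76e+09
SIL = 10 * log10(9.76e+09) = 99.894 dB


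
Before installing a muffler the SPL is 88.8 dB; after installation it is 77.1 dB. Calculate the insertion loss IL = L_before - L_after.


Insertion loss = SPL without muffler - SPL with muffler
IL = 88.8 - 77.1 = 11.7 dB


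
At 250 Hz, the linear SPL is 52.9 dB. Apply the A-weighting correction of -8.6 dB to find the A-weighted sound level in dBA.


A-weighting table: 250 Hz -> -8.6 dB correction
SPL_A = SPL + correction = 52.9 + (-8.6) = 44.3 dBA


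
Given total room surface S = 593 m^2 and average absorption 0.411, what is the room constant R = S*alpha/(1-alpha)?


R = 593 * 0.411 / (1 - 0.411) = 413.79 m^2


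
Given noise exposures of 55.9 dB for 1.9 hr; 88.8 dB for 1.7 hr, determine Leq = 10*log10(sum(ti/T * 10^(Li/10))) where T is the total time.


T_total = 1.9 + 1.7 = 3.6 hr
(1.9/3.6) * 10^(55.9/10) = 205329
(1.7/3.6) * 10^(88.8/10) = 3.58217e+08
Sum = 205329 + 3.58217e+08 = 3.58422e+08
Leq = 10*log10(3.58422e+08) = 85.544 dB


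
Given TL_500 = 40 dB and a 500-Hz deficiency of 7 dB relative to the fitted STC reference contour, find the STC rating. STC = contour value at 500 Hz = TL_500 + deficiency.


By ASTM E413, STC = value of the fitted reference contour at 500 Hz.
Contour value at 500 Hz = TL_500 + deficiency = 40 + 7 = 47
STC = 47


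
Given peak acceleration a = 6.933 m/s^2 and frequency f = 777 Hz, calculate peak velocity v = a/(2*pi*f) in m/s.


omega = 2*pi*f = 2*pi*777 = 4882.03 rad/s
v = a / omega = 6.933 / 4882.03 = 0.0014201 m/s


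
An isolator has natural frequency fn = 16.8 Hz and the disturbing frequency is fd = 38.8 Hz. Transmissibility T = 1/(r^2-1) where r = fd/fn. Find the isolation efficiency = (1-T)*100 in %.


r = 38.8 / 16.8 = 2.30952
r^2 - 1 = 2.30952^2 - 1 = 4.33388
T = 1/4.33388 = 0.23074
Efficiency = (1 - 0.23074)*100 = 76.926 %


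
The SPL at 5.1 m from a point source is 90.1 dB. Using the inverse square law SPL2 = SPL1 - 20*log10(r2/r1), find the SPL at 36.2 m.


r2/r1 = 36.2/5.1 = 7.09804
Correction = 20*log10(7.09804) = 17.0228 dB
SPL2 = 90.1 - 17.0228 = 73.077 dB


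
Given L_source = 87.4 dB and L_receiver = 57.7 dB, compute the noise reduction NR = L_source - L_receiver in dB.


NR = L_source - L_receiver (difference between source and receiving room levels)
NR = 87.4 - 57.7 = 29.7 dB


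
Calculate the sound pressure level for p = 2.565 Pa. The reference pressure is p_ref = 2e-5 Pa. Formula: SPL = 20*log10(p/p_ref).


p / p_ref = 2.565 / 2e-5 = 128250
SPL = 20 * log10(128250) = 102.16 dB


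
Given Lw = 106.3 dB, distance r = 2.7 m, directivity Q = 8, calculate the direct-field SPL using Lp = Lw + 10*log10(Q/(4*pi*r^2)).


4*pi*r^2 = 4*pi*2.7^2 = 91.6088 m^2
Q / (4*pi*r^2) = 8 / 91.6088 = 0.0873279
Lp = 106.3 + 10*log10(0.0873279) = 95.712 dB


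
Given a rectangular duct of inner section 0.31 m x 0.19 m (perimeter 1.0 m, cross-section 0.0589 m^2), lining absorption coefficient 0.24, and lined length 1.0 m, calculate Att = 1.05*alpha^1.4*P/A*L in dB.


alpha^1.4 = 0.24^1.4 = 0.135611
Attenuation rate = 1.05 * alpha^1.4 * P / A
= 1.05 * 0.135611 * 1.0 / 0.0589 = 2.41751 dB/m
Total Att = 2.41751 * 1.0 = 2.4175 dB


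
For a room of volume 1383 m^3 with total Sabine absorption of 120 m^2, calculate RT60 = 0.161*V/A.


RT60 = 0.161 * 1383 / 120 = 1.8555 s


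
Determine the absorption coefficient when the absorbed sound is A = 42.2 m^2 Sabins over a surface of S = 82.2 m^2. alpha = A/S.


Absorption coefficient = absorbed power / incident power
alpha = A / S = 42.2 / 82.2 = 0.51338


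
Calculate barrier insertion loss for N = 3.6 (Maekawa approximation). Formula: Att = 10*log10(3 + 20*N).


3 + 20*N = 3 + 20*3.6 = 75
Att = 10*log10(75) = 18.751 dB


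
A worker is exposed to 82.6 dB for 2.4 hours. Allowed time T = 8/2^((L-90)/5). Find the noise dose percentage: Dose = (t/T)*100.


T_allowed = 8 / 2^((82.6 - 90)/5) = 22.3159 hr
Dose = 2.4 / 22.3159 * 100 = 10.755 %


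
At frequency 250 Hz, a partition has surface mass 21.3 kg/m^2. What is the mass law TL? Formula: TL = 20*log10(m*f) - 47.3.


m * f = 21.3 * 250 = 5325
20*log10(5325) = 74.5264 dB
TL = 74.5264 - 47.3 = 27.226 dB


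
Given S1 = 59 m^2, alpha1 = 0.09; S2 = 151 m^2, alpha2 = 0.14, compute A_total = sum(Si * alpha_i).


59 * 0.09 = 5.31
151 * 0.14 = 21.14
A_total = 5.31 + 21.14 = 26.45 m^2


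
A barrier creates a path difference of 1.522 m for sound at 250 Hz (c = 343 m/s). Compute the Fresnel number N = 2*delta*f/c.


N = 2*delta*f/c = 2*delta/lambda, where lambda = c/f
lambda = 343 / 250 = 1.372 m
N = 2 * 1.522 / 1.372 = 2.2187


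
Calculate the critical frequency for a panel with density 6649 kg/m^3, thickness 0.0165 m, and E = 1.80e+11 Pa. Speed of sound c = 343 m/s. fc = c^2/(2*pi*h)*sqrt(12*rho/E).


12*rho/E = 12*6649/1.80e+11 = 4.43267e-07
sqrt(12*rho/E) = sqrt(4.43267e-07) = 0.000665783
c^2/(2*pi*h) = 343^2/(2*pi*0.0165) = 1.13481e+06
fc = 1.13481e+06 * 0.000665783 = 755.54 Hz


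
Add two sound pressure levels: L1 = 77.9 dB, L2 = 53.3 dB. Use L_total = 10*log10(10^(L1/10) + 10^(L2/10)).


10^(77.9/10) = 6.16595e+07
10^(53.3/10) = 213796
Sum = 6.16595e+07 + 213796 = 6.18733e+07
L_total = 10*log10(6.18733e+07) = 77.915 dB


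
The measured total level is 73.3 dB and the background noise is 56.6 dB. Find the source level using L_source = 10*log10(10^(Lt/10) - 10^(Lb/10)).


10^(73.3/10) = 2.13796e+07
10^(56.6/10) = 457088
Difference = 2.13796e+07 - 457088 = 2.09225e+07
L_source = 10*log10(2.09225e+07) = 73.206 dB


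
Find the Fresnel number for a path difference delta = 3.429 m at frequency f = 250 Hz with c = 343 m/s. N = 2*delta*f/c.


N = 2*delta*f/c = 2*delta/lambda, where lambda = c/f
lambda = 343 / 250 = 1.372 m
N = 2 * 3.429 / 1.372 = 4.9985


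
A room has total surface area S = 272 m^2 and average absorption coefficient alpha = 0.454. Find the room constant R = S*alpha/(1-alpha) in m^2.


R = 272 * 0.454 / (1 - 0.454) = 226.17 m^2


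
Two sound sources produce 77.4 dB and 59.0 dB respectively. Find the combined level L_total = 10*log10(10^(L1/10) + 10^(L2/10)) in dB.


10^(77.4/10) = 5.49541e+07
10^(59.0/10) = 794328
Sum = 5.49541e+07 + 794328 = 5.57484e+07
L_total = 10*log10(5.57484e+07) = 77.462 dB


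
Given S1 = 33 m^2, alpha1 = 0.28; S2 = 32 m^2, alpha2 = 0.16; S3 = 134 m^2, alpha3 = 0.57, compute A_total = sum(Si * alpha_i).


33 * 0.28 = 9.24
32 * 0.16 = 5.12
134 * 0.57 = 76.38
A_total = 9.24 + 5.12 + 76.38 = 90.74 m^2


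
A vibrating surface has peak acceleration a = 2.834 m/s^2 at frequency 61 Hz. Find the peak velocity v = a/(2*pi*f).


omega = 2*pi*f = 2*pi*61 = 383.274 rad/s
v = a / omega = 2.834 / 383.274 = 0.0073942 m/s


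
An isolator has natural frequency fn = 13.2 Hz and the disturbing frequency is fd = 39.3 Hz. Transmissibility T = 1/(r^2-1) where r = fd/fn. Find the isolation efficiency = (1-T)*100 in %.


r = 39.3 / 13.2 = 2.97727
r^2 - 1 = 2.97727^2 - 1 = 7.86414
T = 1/7.86414 = 0.127159
Efficiency = (1 - 0.127159)*100 = 87.284 %


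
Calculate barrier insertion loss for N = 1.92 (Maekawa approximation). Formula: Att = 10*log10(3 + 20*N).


3 + 20*N = 3 + 20*1.92 = 41.4
Att = 10*log10(41.4) = 16.17 dB


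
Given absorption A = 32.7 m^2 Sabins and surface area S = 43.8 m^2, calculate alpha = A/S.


Absorption coefficient = absorbed power / incident power
alpha = A / S = 32.7 / 43.8 = 0.74658


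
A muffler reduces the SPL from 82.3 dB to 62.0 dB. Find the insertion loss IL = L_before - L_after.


Insertion loss = SPL without muffler - SPL with muffler
IL = 82.3 - 62.0 = 20.3 dB


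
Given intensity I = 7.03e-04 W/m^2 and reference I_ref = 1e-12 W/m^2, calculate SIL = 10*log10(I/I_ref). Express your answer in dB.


I / I_ref = 7.03e-04 / 1e-12 = 7.03e+08
SIL = 10 * log10(7.03e+08) = 88.47 dB


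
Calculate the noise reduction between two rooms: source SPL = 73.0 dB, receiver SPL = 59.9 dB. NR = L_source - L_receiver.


NR = L_source - L_receiver (difference between source and receiving room levels)
NR = 73.0 - 59.9 = 13.1 dB


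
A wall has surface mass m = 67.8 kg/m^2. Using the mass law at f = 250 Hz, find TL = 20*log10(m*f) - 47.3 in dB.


m * f = 67.8 * 250 = 16950
20*log10(16950) = 84.5834 dB
TL = 84.5834 - 47.3 = 37.283 dB


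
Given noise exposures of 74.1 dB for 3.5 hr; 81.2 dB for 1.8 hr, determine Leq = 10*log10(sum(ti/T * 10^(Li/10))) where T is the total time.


T_total = 3.5 + 1.8 = 5.3 hr
(3.5/5.3) * 10^(74.1/10) = 1.69743e+07
(1.8/5.3) * 10^(81.2/10) = 4.4771e+07
Sum = 1.69743e+07 + 4.4771e+07 = 6.17453e+07
Leq = 10*log10(6.17453e+07) = 77.906 dB


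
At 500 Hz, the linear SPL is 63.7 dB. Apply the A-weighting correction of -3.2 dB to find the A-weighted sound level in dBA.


A-weighting table: 500 Hz -> -3.2 dB correction
SPL_A = SPL + correction = 63.7 + (-3.2) = 60.5 dBA


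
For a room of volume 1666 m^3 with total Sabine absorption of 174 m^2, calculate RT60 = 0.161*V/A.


RT60 = 0.161 * 1666 / 174 = 1.5415 s


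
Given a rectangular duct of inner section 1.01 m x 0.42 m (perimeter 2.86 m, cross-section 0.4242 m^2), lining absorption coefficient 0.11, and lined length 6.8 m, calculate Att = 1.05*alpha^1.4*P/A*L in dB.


alpha^1.4 = 0.11^1.4 = 0.0454935
Attenuation rate = 1.05 * alpha^1.4 * P / A
= 1.05 * 0.0454935 * 2.86 / 0.4242 = 0.322058 dB/m
Total Att = 0.322058 * 6.8 = 2.19 dB


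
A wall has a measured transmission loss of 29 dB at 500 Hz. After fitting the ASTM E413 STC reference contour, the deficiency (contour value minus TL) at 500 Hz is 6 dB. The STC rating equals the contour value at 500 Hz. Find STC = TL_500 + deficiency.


By ASTM E413, STC = value of the fitted reference contour at 500 Hz.
Contour value at 500 Hz = TL_500 + deficiency = 29 + 6 = 35
STC = 35


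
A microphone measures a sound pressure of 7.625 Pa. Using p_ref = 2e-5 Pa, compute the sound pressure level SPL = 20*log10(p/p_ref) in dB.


p / p_ref = 7.625 / 2e-5 = 381250
SPL = 20 * log10(381250) = 111.62 dB


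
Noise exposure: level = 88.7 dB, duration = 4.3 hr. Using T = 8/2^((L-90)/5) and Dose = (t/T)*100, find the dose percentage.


T_allowed = 8 / 2^((88.7 - 90)/5) = 9.57983 hr
Dose = 4.3 / 9.57983 * 100 = 44.886 %


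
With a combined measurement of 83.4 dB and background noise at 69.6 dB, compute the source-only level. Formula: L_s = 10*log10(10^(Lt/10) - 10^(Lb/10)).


10^(83.4/10) = 2.18776e+08
10^(69.6/10) = 9.12011e+06
Difference = 2.18776e+08 - 9.12011e+06 = 2.09656e+08
L_source = 10*log10(2.09656e+08) = 83.215 dB


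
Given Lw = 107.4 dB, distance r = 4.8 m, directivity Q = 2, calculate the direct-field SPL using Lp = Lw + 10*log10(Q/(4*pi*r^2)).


4*pi*r^2 = 4*pi*4.8^2 = 289.529 m^2
Q / (4*pi*r^2) = 2 / 289.529 = 0.00690777
Lp = 107.4 + 10*log10(0.00690777) = 85.793 dB


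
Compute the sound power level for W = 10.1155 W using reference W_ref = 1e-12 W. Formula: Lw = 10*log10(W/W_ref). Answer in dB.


W / W_ref = 10.1155 / 1e-12 = 1.01155e+13
Lw = 10 * log10(1.01155e+13) = 130.05 dB


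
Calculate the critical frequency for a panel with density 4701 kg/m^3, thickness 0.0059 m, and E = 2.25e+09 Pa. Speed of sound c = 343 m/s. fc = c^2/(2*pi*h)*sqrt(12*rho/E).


12*rho/E = 12*4701/2.25e+09 = 2.5072e-05
sqrt(12*rho/E) = sqrt(2.5072e-05) = 0.00500719
c^2/(2*pi*h) = 343^2/(2*pi*0.0059) = 3.17363e+06
fc = 3.17363e+06 * 0.00500719 = 15891 Hz
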